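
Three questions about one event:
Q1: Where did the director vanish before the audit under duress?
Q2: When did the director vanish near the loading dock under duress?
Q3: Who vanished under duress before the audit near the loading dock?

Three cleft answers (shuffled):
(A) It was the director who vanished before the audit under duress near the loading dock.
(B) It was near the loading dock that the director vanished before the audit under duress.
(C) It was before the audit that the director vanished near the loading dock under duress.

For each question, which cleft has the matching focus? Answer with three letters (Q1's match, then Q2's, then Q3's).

BCA

Q1 asks about the location; cleft (B) focuses "near the loading dock", which is the location — so Q1 → B.
Q2 asks about the time; cleft (C) focuses "before the audit", which is the time — so Q2 → C.
Q3 asks about the subject (agent); cleft (A) focuses "the director", which is the subject (agent) — so Q3 → A.
Mapping: Q1→B, Q2→C, Q3→A.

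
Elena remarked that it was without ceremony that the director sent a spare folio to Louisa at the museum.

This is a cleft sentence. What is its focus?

without ceremony

In an it-cleft "It was X that/who ...", the clefted constituent X is the focus; the that/who-clause expresses the presupposed open proposition.
Here the focus is "without ceremony". The backgrounded (presupposed) material includes "the director", "a spare folio", "to Louisa" and "at the museum".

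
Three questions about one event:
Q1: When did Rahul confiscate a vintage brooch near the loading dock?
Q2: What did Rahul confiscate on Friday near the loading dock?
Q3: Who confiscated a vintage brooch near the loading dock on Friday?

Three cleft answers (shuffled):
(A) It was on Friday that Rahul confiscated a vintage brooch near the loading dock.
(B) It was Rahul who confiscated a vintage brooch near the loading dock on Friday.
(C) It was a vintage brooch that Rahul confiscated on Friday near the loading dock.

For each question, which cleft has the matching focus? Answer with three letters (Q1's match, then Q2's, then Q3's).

Q1 asks about the time; cleft (A) focuses "on Friday", which is the time — so Q1 → A.
Q2 asks about the direct object; cleft (C) focuses "a vintage brooch", which is the direct object — so Q2 → C.
Q3 asks about the subject (agent); cleft (B) focuses "Rahul", which is the subject (agent) — so Q3 → B.
Mapping: Q1→A, Q2→C, Q3→B.

ACB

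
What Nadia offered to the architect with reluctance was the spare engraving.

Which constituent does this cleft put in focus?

In a pseudo-cleft "What ... was X", the post-copular constituent X is the focus.
Here the focus is "the spare engraving". The backgrounded (presupposed) material includes "Nadia", "to the architect" and "with reluctance".

the spare engraving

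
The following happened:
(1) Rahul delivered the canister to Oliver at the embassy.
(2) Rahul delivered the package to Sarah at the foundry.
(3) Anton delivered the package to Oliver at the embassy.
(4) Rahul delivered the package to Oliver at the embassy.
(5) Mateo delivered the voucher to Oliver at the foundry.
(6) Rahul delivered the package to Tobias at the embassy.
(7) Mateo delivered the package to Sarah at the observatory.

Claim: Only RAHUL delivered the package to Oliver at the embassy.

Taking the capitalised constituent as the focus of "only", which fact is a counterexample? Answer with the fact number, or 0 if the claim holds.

Focus (in capitals) is "Rahul" — the agent. "Only" excludes alternative agents while holding fixed same thing, recipient, setting (the package / Oliver / at the embassy).
Fact (3) matches on same thing, recipient, setting (the package / Oliver / at the embassy), but has agent = Anton instead. That refutes the claim.

3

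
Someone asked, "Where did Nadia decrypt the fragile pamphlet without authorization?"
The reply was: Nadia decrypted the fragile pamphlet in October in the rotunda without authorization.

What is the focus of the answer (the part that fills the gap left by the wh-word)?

in the rotunda

The wh-word "where" asks about the location.
In the answer, "Nadia", "the fragile pamphlet" and "without authorization" are given — repeated from the question.
"in October" is also new, but it specifies the time, which is not what the question asks about — so it is not the focus.
The constituent filling the location gap is "in the rotunda"; that is the focus.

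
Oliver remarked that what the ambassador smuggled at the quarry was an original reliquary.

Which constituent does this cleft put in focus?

In a pseudo-cleft "What ... was X", the post-copular constituent X is the focus.
Here the focus is "an original reliquary". The backgrounded (presupposed) material includes "the ambassador" and "at the quarry".

an original reliquary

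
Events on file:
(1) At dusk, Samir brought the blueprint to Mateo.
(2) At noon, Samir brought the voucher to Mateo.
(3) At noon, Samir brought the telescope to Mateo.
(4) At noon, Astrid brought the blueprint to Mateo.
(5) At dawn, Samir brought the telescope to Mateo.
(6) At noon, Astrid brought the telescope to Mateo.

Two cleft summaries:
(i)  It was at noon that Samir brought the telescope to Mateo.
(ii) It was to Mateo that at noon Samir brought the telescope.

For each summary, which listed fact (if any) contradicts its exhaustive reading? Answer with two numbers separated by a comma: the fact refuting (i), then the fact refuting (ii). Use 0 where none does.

(i): focus "at noon". Looking for same agent, thing, recipient (Samir / the telescope / Mateo) with some other setting — fact (5) has at dawn there. Refuted.
(ii): focus "Mateo". No fact shares same agent, thing, setting (Samir / the telescope / at noon) with a different recipient. 0.

5, 0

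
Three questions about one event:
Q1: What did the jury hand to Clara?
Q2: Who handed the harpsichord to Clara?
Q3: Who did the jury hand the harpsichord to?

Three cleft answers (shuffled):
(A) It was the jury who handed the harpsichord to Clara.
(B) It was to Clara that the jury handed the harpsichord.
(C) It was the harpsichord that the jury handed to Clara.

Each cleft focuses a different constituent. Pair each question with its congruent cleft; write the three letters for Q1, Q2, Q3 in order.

Q1 asks about the direct object; cleft (C) focuses "the harpsichord", which is the direct object — so Q1 → C.
Q2 asks about the subject (agent); cleft (A) focuses "the jury", which is the subject (agent) — so Q2 → A.
Q3 asks about the recipient; cleft (B) focuses "to Clara", which is the recipient — so Q3 → B.
Mapping: Q1→C, Q2→A, Q3→B.

CAB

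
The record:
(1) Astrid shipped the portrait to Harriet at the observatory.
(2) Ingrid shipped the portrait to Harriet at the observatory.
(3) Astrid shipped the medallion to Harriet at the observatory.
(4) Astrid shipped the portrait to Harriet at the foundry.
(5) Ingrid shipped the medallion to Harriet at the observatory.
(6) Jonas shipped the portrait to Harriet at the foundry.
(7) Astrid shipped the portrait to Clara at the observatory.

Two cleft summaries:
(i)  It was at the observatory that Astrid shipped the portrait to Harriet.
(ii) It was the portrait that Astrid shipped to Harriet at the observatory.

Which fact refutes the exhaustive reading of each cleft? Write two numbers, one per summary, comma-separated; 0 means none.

4, 3

(i): focus "at the observatory". Looking for agent = Astrid, thing = the portrait, recipient = Harriet with some other setting — fact (4) has at the foundry there. Refuted.
(ii): focus "the portrait". Looking for agent = Astrid, recipient = Harriet, setting = at the observatory with some other thing — fact (3) has the medallion there. Refuted.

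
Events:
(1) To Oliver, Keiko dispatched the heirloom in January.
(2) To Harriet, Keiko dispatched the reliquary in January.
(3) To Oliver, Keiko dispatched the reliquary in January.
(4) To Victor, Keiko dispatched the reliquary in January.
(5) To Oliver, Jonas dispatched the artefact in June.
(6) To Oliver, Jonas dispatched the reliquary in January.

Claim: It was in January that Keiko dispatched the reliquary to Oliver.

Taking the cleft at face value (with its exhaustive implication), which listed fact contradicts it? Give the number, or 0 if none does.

The cleft puts "in January" in focus and presupposes the open proposition with same agent, thing, recipient (Keiko / the reliquary / Oliver).
The exhaustive reading says no other setting fits that background.
No listed fact matches the background with a different setting. Exhaustivity holds.

0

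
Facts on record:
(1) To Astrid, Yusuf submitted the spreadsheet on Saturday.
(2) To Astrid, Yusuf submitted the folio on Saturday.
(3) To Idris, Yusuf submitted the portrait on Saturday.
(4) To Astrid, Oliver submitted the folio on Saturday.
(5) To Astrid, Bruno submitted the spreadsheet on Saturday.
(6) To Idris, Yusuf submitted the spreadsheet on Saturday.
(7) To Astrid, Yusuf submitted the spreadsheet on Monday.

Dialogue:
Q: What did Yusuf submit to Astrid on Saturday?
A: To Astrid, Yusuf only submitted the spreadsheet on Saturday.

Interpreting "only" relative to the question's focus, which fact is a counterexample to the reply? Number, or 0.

The question "What did ...?" targets the thing, so in the reply the focus falls on "the spreadsheet".
So "only" ranges over things; the rest (same agent, recipient, setting (Yusuf / Astrid / on Saturday)) is presupposed.
Fact (2) keeps same agent, recipient, setting (Yusuf / Astrid / on Saturday) but has thing = the folio; that refutes the reply.
(Fact (7) would refute a reading with focus on the setting — but that is not what the question asks.)

2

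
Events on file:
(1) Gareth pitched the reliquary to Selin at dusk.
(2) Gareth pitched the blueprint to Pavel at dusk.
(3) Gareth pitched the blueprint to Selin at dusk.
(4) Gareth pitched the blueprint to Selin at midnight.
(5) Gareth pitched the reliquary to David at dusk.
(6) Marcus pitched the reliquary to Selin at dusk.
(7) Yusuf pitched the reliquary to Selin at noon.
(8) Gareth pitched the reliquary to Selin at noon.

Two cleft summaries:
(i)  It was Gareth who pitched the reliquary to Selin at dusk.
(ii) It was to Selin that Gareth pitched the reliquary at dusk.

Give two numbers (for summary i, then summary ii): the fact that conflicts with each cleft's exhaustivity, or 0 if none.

6, 5

(i): focus "Gareth". Looking for same thing, recipient, setting (the reliquary / Selin / at dusk) with some other agent — fact (6) has Marcus there. Refuted.
(ii): focus "Selin". Looking for same agent, thing, setting (Gareth / the reliquary / at dusk) with some other recipient — fact (5) has David there. Refuted.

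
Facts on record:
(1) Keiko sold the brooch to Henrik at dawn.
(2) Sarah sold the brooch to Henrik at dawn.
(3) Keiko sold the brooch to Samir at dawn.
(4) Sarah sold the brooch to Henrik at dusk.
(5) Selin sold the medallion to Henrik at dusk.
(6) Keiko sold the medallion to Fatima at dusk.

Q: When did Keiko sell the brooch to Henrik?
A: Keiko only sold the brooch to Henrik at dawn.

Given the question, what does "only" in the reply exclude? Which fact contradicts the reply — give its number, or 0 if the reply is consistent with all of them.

The question "When did ...?" targets the setting, so in the reply the focus falls on "at dawn".
"Only" then excludes alternative settings while the background — Keiko as agent and the brooch as thing and Henrik as recipient — is held fixed.
No listed fact shares that background with another setting. Nothing contradicts the reply.
(Fact (3) would refute a reading with focus on the recipient — but that is not what the question asks.)

0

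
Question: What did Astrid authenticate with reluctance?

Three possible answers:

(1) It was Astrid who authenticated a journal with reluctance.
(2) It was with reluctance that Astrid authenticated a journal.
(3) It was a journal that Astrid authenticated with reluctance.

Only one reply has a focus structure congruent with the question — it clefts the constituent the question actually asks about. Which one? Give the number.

The question word "what" targets the direct object.
Option (1) clefts "Astrid" — the subject (agent), not what was asked.
Option (2) clefts "with reluctance" — the manner, not what was asked.
Option (3) clefts "a journal" — that matches what the question asks about.
So the congruent reply is (3).

3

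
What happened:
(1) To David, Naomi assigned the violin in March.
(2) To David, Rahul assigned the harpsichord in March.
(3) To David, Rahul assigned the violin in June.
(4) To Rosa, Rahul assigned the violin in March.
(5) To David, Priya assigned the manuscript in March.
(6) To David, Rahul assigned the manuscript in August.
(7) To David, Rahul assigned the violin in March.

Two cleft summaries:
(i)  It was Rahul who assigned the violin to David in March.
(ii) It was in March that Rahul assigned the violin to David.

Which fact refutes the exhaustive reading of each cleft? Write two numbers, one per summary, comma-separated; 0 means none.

1, 3

Summary (i) focuses "Rahul" (the agent); background same thing, recipient, setting (the violin / David / in March). Fact (1) matches that background with agent = Naomi — refutes (i).
Summary (ii) focuses "in March" (the setting); background same agent, thing, recipient (Rahul / the violin / David). Fact (3) matches that background with setting = in June — refutes (ii).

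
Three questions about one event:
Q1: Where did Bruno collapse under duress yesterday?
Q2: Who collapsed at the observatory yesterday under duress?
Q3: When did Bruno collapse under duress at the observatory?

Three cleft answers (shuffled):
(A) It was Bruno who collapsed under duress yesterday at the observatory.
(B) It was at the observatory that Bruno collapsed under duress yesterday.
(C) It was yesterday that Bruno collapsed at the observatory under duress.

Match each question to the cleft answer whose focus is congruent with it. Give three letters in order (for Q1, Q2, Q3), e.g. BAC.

Q1 asks about the location; cleft (B) focuses "at the observatory", which is the location — so Q1 → B.
Q2 asks about the subject (agent); cleft (A) focuses "Bruno", which is the subject (agent) — so Q2 → A.
Q3 asks about the time; cleft (C) focuses "yesterday", which is the time — so Q3 → C.
Mapping: Q1→B, Q2→A, Q3→C.

BAC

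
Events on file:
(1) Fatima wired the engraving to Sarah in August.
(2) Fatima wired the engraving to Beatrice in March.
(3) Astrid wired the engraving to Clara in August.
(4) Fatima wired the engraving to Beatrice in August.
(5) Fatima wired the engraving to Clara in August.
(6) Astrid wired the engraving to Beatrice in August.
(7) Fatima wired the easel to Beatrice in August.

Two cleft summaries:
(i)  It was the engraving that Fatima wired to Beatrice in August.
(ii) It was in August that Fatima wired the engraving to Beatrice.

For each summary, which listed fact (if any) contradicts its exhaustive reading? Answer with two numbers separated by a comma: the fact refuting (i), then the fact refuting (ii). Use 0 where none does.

7, 2

(i): focus "the engraving". Looking for Fatima as agent and Beatrice as recipient and in August as setting with some other thing — fact (7) has the easel there. Refuted.
(ii): focus "in August". Looking for Fatima as agent and the engraving as thing and Beatrice as recipient with some other setting — fact (2) has in March there. Refuted.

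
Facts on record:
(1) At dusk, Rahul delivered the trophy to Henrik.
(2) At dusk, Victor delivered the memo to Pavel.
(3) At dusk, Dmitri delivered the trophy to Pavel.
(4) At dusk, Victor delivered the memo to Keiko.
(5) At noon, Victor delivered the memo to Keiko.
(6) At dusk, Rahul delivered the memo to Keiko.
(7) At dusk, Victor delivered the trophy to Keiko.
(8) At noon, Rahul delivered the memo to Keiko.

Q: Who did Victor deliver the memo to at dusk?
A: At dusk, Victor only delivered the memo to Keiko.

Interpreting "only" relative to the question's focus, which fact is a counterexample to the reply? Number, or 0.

Answering "Who did ... to ...?" puts focus on the recipient — here, "Keiko".
So "only" ranges over recipients; the rest (same agent, thing, setting (Victor / the memo / at dusk)) is presupposed.
Fact (2) keeps same agent, thing, setting (Victor / the memo / at dusk) but has recipient = Pavel; that refutes the reply.
(Fact (5) would refute a reading with focus on the setting — but that is not what the question asks.)

2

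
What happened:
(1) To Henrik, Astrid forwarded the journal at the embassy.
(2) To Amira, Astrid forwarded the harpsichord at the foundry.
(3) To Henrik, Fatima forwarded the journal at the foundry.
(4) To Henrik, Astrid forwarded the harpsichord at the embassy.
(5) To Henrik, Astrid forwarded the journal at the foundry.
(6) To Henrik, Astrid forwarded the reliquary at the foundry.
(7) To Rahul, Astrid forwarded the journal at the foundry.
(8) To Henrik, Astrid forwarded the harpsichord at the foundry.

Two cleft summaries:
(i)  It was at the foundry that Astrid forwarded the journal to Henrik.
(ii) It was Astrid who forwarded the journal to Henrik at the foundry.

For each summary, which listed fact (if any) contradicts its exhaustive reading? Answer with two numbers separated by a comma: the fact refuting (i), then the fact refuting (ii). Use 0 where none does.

1, 3

(i): focus "at the foundry". Looking for Astrid as agent and the journal as thing and Henrik as recipient with some other setting — fact (1) has at the embassy there. Refuted.
(ii): focus "Astrid". Looking for the journal as thing and Henrik as recipient and at the foundry as setting with some other agent — fact (3) has Fatima there. Refuted.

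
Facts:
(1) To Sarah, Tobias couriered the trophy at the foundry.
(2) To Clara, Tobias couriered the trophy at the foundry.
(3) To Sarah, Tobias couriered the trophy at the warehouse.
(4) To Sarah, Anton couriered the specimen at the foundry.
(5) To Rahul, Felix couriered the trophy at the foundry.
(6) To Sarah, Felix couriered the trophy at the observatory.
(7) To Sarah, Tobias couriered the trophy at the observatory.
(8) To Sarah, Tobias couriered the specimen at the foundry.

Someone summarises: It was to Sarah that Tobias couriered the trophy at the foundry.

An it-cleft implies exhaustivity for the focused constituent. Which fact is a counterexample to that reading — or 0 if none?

2

The cleft puts "Sarah" in focus and presupposes the open proposition with same agent, thing, setting (Tobias / the trophy / at the foundry).
The exhaustive reading says no other recipient fits that background.
But fact (2) also has same agent, thing, setting (Tobias / the trophy / at the foundry), with recipient = Clara — so the exhaustive reading fails.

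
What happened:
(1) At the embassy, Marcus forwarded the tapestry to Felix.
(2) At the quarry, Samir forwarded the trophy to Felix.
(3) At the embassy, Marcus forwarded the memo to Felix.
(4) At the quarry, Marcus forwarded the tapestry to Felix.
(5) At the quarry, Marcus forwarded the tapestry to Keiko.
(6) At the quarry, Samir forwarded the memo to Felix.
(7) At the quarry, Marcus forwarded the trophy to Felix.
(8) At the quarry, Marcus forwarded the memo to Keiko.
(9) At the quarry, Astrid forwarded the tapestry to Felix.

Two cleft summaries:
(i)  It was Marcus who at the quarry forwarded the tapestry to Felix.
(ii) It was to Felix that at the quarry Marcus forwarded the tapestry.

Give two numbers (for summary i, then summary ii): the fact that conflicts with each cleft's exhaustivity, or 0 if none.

9, 5

(i): focus "Marcus". Looking for the tapestry as thing and Felix as recipient and at the quarry as setting with some other agent — fact (9) has Astrid there. Refuted.
(ii): focus "Felix". Looking for Marcus as agent and the tapestry as thing and at the quarry as setting with some other recipient — fact (5) has Keiko there. Refuted.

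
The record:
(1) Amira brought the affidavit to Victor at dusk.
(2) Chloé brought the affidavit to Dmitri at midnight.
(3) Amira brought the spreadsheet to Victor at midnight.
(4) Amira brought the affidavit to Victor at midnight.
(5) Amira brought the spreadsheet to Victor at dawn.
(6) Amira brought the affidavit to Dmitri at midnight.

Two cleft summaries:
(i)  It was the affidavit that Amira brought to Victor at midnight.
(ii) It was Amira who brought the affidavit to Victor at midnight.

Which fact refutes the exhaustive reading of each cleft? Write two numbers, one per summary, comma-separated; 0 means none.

(i): focus "the affidavit". Looking for same agent, recipient, setting (Amira / Victor / at midnight) with some other thing — fact (3) has the spreadsheet there. Refuted.
(ii): focus "Amira". No fact shares same thing, recipient, setting (the affidavit / Victor / at midnight) with a different agent. 0.

3, 0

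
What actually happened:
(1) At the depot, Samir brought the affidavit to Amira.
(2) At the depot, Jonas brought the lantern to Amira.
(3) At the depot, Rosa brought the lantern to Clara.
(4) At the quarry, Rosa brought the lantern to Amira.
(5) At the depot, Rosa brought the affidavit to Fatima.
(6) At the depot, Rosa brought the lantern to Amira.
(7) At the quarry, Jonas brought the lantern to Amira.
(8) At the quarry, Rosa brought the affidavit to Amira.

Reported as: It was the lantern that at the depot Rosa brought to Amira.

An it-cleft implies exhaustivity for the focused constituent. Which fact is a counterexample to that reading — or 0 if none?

0

The cleft puts "the lantern" in focus and presupposes the open proposition with agent = Rosa, recipient = Amira, setting = at the depot.
Exhaustivity: the lantern is the only thing satisfying that background.
Every other fact differs from the presupposition on some backgrounded slot, so none challenges the exhaustivity.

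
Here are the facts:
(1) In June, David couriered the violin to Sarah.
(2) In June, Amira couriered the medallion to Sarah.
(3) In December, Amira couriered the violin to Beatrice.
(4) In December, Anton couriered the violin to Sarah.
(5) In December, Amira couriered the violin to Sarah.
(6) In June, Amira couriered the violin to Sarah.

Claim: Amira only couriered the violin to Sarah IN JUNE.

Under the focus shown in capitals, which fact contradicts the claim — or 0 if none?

5

Focus (in capitals) is "in June" — the setting. "Only" excludes alternative settings while holding fixed agent = Amira, thing = the violin, recipient = Sarah.
Fact (5) shares the background but differs in setting (in December) — a counterexample.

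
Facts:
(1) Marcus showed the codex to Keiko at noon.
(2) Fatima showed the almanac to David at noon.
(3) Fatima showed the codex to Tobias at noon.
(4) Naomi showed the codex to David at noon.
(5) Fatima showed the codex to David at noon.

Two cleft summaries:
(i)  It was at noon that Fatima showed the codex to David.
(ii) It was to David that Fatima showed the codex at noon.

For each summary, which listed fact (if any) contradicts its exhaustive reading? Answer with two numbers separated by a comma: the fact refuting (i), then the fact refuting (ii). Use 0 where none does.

0, 3

Summary (i) focuses "at noon" (the setting); background Fatima as agent and the codex as thing and David as recipient. No fact matches that background with a different setting, so 0.
Summary (ii) focuses "David" (the recipient); background Fatima as agent and the codex as thing and at noon as setting. Fact (3) matches that background with recipient = Tobias — refutes (ii).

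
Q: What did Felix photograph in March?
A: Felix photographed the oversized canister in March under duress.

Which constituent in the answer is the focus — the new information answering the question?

the oversized canister

The wh-word "what" asks about the direct object.
In the answer, "Felix" and "in March" are given — repeated from the question.
"under duress" is also new, but it specifies the manner, which is not what the question asks about — so it is not the focus.
The constituent filling the direct object gap is "the oversized canister"; that is the focus.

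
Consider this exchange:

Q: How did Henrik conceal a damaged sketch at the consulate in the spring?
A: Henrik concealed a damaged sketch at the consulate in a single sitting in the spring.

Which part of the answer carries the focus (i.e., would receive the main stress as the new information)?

in a single sitting

The wh-word "how" asks about the manner.
In the answer, "Henrik", "a damaged sketch", "in the spring" and "at the consulate" are given — repeated from the question.
The constituent filling the manner gap is "in a single sitting"; that is the focus and would carry nuclear stress.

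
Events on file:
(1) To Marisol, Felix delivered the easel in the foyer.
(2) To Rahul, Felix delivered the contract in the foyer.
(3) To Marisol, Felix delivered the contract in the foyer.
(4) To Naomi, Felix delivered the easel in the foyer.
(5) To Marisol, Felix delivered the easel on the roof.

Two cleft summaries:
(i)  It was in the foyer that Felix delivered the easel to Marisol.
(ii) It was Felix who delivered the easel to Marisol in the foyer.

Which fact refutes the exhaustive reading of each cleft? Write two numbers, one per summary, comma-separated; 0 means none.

Summary (i) focuses "in the foyer" (the setting); background same agent, thing, recipient (Felix / the easel / Marisol). Fact (5) matches that background with setting = on the roof — refutes (i).
Summary (ii) focuses "Felix" (the agent); background same thing, recipient, setting (the easel / Marisol / in the foyer). No fact matches that background with a different agent, so 0.

5, 0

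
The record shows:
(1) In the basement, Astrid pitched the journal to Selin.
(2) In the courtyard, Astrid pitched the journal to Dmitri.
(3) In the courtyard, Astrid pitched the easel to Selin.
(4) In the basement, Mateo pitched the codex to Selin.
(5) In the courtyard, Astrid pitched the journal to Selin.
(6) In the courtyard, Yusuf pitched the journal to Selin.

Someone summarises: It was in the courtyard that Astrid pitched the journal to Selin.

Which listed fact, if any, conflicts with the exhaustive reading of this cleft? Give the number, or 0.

The cleft puts "in the courtyard" in focus and presupposes the open proposition with Astrid as agent and the journal as thing and Selin as recipient.
The exhaustive reading says no other setting fits that background.
Fact (1) shares the background but with setting = in the basement; exhaustivity is violated.

1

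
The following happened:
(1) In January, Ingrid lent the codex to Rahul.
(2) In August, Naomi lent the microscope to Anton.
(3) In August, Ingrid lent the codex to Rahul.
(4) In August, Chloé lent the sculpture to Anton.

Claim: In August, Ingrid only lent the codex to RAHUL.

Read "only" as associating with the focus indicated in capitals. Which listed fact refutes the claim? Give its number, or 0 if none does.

0

The capitals mark "Rahul" as focus. So "only" rules out other recipients, with the rest (same agent, thing, setting (Ingrid / the codex / in August)) as background.
Every other fact changes something in the background, not just the recipient. Nothing refutes the claim.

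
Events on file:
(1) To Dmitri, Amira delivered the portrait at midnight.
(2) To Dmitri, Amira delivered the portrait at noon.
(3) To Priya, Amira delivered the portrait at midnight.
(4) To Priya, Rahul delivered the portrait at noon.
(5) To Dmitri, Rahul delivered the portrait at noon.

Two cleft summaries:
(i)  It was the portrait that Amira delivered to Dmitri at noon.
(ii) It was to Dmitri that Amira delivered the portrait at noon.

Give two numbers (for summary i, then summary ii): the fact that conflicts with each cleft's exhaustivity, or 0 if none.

0, 0

(i): focus "the portrait". No fact shares agent = Amira, recipient = Dmitri, setting = at noon with a different thing. 0.
(ii): focus "Dmitri". No fact shares agent = Amira, thing = the portrait, setting = at noon with a different recipient. 0.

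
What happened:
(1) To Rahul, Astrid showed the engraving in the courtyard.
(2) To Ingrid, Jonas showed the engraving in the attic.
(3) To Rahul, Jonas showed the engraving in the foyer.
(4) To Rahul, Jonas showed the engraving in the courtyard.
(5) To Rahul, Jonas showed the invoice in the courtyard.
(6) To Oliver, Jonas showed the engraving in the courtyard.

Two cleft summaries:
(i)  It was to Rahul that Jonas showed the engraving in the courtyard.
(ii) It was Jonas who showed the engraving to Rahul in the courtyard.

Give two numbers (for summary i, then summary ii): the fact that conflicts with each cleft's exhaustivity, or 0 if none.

6, 1

(i): focus "Rahul". Looking for agent = Jonas, thing = the engraving, setting = in the courtyard with some other recipient — fact (6) has Oliver there. Refuted.
(ii): focus "Jonas". Looking for thing = the engraving, recipient = Rahul, setting = in the courtyard with some other agent — fact (1) has Astrid there. Refuted.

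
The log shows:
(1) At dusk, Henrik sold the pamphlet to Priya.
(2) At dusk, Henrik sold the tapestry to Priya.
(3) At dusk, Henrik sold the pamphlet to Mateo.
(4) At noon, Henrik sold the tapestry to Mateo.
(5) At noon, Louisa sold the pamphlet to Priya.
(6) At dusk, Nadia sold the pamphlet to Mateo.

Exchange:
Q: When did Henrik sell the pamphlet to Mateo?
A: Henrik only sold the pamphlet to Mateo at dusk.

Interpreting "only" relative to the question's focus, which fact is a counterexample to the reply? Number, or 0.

The question "When did ...?" targets the setting, so in the reply the focus falls on "at dusk".
So "only" ranges over settings; the rest (same agent, thing, recipient (Henrik / the pamphlet / Mateo)) is presupposed.
No fact keeps same agent, thing, recipient (Henrik / the pamphlet / Mateo) while changing the setting; every other fact differs on something backgrounded. The reply stands.
(Fact (1) would refute a reading with focus on the recipient — but that is not what the question asks.)

0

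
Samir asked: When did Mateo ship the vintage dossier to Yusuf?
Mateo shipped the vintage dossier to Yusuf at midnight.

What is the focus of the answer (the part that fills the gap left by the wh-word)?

The wh-word "when" asks about the time.
In the answer, "Mateo", "the vintage dossier" and "to Yusuf" are given — repeated from the question.
The constituent filling the time gap is "at midnight"; that is the focus and would carry nuclear stress.

at midnight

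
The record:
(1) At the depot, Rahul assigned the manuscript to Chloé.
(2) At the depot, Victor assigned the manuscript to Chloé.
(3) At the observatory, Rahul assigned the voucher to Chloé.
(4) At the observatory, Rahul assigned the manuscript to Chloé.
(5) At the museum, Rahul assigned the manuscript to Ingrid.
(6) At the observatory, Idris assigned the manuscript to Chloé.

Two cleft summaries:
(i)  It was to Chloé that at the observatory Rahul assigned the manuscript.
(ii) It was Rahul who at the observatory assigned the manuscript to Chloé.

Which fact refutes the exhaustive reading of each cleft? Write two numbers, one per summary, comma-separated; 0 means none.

(i): focus "Chloé". No fact shares Rahul as agent and the manuscript as thing and at the observatory as setting with a different recipient. 0.
(ii): focus "Rahul". Looking for the manuscript as thing and Chloé as recipient and at the observatory as setting with some other agent — fact (6) has Idris there. Refuted.

0, 6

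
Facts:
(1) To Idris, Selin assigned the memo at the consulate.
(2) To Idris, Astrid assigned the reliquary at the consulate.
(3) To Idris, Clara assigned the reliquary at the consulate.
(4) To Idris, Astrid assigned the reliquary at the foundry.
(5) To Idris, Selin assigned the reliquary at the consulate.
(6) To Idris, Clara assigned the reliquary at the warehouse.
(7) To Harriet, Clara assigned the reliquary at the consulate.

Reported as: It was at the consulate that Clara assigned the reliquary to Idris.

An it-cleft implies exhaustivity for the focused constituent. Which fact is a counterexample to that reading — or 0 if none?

The cleft puts "at the consulate" in focus and presupposes the open proposition with agent = Clara, thing = the reliquary, recipient = Idris.
The exhaustive reading says no other setting fits that background.
But fact (6) also has agent = Clara, thing = the reliquary, recipient = Idris, with setting = at the warehouse — so the exhaustive reading fails.

6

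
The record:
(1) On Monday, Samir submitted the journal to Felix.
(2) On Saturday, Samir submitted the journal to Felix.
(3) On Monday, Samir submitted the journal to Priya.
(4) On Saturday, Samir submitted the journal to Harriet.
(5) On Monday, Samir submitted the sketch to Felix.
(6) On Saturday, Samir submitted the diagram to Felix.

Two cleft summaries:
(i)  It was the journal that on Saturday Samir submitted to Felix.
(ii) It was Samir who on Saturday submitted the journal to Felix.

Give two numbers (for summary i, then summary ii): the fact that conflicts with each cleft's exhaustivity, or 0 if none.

6, 0

(i): focus "the journal". Looking for Samir as agent and Felix as recipient and on Saturday as setting with some other thing — fact (6) has the diagram there. Refuted.
(ii): focus "Samir". No fact shares the journal as thing and Felix as recipient and on Saturday as setting with a different agent. 0.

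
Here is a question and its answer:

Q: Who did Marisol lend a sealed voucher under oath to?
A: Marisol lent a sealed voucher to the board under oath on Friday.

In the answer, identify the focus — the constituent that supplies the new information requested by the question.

The wh-word "who" asks about the recipient.
In the answer, "Marisol", "a sealed voucher" and "under oath" are given — repeated from the question.
"on Friday" is also new, but it specifies the time, which is not what the question asks about — so it is not the focus.
The constituent filling the recipient gap is "to the board"; that is the focus.

to the board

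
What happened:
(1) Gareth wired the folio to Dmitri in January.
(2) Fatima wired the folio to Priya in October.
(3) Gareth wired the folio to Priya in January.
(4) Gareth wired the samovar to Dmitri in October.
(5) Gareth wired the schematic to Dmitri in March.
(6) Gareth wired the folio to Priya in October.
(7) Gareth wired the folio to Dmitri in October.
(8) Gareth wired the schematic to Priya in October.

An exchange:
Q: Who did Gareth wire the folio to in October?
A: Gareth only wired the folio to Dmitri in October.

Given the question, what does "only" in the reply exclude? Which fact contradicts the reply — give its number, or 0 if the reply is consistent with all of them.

Answering "Who did ... to ...?" puts focus on the recipient — here, "Dmitri".
"Only" then excludes alternative recipients while the background — agent = Gareth, thing = the folio, setting = in October — is held fixed.
Fact (6) shares the background with a different recipient (Priya) — counterexample.
(Fact (4) would refute a reading with focus on the thing — but that is not what the question asks.)

6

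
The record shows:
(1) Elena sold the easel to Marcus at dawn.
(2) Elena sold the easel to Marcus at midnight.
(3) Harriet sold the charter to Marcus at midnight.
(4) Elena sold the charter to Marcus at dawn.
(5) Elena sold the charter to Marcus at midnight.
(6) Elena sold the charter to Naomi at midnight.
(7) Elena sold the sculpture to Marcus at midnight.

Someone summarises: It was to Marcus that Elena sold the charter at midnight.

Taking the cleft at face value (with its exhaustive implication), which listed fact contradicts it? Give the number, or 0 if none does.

The cleft puts "Marcus" in focus and presupposes the open proposition with agent = Elena, thing = the charter, setting = at midnight.
The exhaustive reading says no other recipient fits that background.
But fact (6) also has agent = Elena, thing = the charter, setting = at midnight, with recipient = Naomi — so the exhaustive reading fails.

6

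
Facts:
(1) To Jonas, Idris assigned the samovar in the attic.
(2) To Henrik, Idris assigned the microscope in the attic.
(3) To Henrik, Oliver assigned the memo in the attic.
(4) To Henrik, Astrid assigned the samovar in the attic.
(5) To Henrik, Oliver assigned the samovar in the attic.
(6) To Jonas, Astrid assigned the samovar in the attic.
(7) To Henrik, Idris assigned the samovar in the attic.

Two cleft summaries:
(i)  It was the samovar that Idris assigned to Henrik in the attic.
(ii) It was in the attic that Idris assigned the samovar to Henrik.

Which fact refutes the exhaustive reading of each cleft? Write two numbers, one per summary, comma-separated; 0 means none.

Summary (i) focuses "the samovar" (the thing); background Idris as agent and Henrik as recipient and in the attic as setting. Fact (2) matches that background with thing = the microscope — refutes (i).
Summary (ii) focuses "in the attic" (the setting); background Idris as agent and the samovar as thing and Henrik as recipient. No fact matches that background with a different setting, so 0.

2, 0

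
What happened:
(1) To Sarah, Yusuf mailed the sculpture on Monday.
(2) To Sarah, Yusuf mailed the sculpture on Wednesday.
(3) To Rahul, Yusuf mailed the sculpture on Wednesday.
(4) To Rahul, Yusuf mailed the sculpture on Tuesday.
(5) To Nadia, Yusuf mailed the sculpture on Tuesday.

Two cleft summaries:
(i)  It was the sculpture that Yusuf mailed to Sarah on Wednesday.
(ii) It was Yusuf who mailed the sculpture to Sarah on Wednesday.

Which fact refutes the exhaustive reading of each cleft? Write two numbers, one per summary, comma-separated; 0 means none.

0, 0

(i): focus "the sculpture". No fact shares same agent, recipient, setting (Yusuf / Sarah / on Wednesday) with a different thing. 0.
(ii): focus "Yusuf". No fact shares same thing, recipient, setting (the sculpture / Sarah / on Wednesday) with a different agent. 0.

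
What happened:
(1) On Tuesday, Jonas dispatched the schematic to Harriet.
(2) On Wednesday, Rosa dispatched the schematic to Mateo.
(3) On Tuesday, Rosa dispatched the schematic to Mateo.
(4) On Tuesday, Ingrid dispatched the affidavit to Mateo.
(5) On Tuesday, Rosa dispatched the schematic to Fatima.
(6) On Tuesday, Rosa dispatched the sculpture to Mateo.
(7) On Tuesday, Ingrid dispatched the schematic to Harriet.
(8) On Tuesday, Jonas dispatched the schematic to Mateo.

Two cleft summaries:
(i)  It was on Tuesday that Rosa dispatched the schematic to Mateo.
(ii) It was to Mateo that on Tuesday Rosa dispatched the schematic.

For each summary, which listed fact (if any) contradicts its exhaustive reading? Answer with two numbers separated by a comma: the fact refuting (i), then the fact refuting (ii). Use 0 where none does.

2, 5

(i): focus "on Tuesday". Looking for Rosa as agent and the schematic as thing and Mateo as recipient with some other setting — fact (2) has on Wednesday there. Refuted.
(ii): focus "Mateo". Looking for Rosa as agent and the schematic as thing and on Tuesday as setting with some other recipient — fact (5) has Fatima there. Refuted.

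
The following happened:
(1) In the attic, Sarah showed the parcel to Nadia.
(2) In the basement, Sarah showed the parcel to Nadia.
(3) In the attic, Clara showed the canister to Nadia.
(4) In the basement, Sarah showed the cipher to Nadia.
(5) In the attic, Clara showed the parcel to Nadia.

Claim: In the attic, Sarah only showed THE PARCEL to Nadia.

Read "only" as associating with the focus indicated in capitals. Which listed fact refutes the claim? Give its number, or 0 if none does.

0

Focus (in capitals) is "the parcel" — the thing. "Only" excludes alternative things while holding fixed Sarah as agent and Nadia as recipient and in the attic as setting.
No fact matches Sarah as agent and Nadia as recipient and in the attic as setting with a different thing — every other fact differs on at least one backgrounded slot. So no fact refutes it.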